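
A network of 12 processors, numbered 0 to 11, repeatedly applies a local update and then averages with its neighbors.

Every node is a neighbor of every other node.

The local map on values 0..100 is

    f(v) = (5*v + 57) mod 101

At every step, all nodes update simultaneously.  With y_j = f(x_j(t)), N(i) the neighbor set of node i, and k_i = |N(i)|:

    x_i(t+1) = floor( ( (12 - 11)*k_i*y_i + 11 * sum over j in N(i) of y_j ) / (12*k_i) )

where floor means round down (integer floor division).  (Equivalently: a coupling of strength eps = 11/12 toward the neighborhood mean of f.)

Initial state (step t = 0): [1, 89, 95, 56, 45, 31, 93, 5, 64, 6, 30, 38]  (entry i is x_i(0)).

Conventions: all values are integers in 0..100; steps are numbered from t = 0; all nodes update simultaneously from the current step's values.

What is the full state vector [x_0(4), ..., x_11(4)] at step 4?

Simulating step by step:
t=0: [1, 89, 95, 56, 45, 31, 93, 5, 64, 6, 30, 38]
t=1: [51, 51, 51, 51, 51, 51, 51, 51, 51, 51, 51, 51]
t=2: [9, 9, 9, 9, 9, 9, 9, 9, 9, 9, 9, 9]
t=3: [1, 1, 1, 1, 1, 1, 1, 1, 1, 1, 1, 1]
t=4: [62, 62, 62, 62, 62, 62, 62, 62, 62, 62, 62, 62]

Answer: [62, 62, 62, 62, 62, 62, 62, 62, 62, 62, 62, 62]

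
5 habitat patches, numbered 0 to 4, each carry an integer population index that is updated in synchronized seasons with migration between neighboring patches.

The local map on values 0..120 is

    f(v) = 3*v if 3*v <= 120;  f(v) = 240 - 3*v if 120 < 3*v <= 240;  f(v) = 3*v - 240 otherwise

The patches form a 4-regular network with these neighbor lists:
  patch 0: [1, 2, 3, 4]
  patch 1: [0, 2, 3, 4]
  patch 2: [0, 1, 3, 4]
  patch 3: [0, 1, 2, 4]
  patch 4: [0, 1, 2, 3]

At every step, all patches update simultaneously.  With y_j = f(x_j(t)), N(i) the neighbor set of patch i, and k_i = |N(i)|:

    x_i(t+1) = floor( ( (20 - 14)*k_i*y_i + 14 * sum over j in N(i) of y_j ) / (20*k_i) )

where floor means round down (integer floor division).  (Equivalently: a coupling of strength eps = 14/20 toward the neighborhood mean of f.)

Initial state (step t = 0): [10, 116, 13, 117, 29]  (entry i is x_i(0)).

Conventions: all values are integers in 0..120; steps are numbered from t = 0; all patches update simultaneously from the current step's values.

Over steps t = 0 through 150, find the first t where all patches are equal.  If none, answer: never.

Simulating step by step:
t=0: [10, 116, 13, 117, 29]  (not all equal)
t=1: [69, 79, 70, 79, 76]  (not all equal)
t=2: [18, 14, 17, 14, 15]  (not all equal)
t=3: [47, 46, 47, 46, 46]  (not all equal)
t=4: [100, 100, 100, 100, 100]  (all equal)

Answer: 4
Key observation: Synchronization is absorbing here: once all patches are equal they stay equal, and step 4 is the first all-equal step.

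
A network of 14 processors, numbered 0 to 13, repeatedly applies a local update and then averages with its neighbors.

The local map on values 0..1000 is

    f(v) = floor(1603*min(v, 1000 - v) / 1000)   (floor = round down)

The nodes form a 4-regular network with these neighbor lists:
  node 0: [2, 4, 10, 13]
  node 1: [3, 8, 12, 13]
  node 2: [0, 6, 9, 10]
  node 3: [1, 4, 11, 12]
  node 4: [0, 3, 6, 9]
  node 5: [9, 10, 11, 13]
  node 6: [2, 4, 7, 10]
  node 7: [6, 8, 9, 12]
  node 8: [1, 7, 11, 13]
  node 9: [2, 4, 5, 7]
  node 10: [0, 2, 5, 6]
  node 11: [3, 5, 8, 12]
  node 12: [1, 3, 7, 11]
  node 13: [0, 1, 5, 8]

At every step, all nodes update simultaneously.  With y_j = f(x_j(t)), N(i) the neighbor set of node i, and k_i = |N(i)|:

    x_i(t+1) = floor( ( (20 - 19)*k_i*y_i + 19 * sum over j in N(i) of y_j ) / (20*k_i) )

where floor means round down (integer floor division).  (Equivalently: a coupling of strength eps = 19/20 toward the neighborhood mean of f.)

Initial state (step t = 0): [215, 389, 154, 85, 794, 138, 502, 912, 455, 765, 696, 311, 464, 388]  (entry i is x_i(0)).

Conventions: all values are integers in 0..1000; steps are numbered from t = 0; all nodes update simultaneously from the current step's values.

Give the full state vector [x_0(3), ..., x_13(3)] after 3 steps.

Simulating step by step:
t=0: [215, 389, 154, 85, 794, 138, 502, 912, 455, 765, 696, 311, 464, 388]
t=1: [417, 560, 488, 527, 409, 481, 325, 635, 483, 241, 406, 459, 369, 486]
t=2: [714, 724, 567, 675, 586, 644, 660, 568, 704, 682, 683, 724, 690, 731]
t=3: [568, 478, 514, 511, 515, 477, 634, 515, 500, 647, 563, 511, 522, 483]

Answer: [568, 478, 514, 511, 515, 477, 634, 515, 500, 647, 563, 511, 522, 483]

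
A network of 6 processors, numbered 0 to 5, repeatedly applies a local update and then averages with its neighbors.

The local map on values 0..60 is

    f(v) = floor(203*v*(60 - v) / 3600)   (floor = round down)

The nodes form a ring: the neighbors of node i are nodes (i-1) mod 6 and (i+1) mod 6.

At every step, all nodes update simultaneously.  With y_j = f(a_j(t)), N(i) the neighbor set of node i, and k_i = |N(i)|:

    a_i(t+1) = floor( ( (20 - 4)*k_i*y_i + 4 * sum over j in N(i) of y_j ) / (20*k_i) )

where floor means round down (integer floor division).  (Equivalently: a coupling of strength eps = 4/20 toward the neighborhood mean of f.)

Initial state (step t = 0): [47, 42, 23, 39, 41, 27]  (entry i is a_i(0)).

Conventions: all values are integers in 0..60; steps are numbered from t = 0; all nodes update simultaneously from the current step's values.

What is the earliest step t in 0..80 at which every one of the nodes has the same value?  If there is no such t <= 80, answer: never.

Simulating step by step:
t=0: [47, 42, 23, 39, 41, 27]  (not all equal)
t=1: [36, 41, 46, 45, 44, 47]  (not all equal)
t=2: [46, 42, 36, 37, 38, 35]  (not all equal)
t=3: [37, 42, 47, 47, 47, 47]  (not all equal)
t=4: [45, 41, 34, 34, 34, 35]  (not all equal)
t=5: [39, 43, 48, 49, 49, 47]  (not all equal)
t=6: [44, 40, 32, 30, 30, 34]  (not all equal)
t=7: [40, 44, 49, 50, 49, 48]  (not all equal)
t=8: [43, 38, 30, 28, 30, 33]  (not all equal)
t=9: [42, 46, 49, 50, 50, 49]  (not all equal)
t=10: [40, 36, 30, 28, 28, 31]  (not all equal)
t=11: [45, 47, 49, 50, 50, 49]  (not all equal)
t=12: [36, 34, 30, 28, 28, 30]  (not all equal)
t=13: [48, 49, 49, 50, 50, 49]  (not all equal)
t=14: [31, 30, 29, 28, 28, 30]  (not all equal)
t=15: [50, 50, 50, 50, 50, 50]  (all equal)

Answer: 15
Key observation: Synchronization is absorbing here: once all nodes are equal they stay equal, and step 15 is the first all-equal step.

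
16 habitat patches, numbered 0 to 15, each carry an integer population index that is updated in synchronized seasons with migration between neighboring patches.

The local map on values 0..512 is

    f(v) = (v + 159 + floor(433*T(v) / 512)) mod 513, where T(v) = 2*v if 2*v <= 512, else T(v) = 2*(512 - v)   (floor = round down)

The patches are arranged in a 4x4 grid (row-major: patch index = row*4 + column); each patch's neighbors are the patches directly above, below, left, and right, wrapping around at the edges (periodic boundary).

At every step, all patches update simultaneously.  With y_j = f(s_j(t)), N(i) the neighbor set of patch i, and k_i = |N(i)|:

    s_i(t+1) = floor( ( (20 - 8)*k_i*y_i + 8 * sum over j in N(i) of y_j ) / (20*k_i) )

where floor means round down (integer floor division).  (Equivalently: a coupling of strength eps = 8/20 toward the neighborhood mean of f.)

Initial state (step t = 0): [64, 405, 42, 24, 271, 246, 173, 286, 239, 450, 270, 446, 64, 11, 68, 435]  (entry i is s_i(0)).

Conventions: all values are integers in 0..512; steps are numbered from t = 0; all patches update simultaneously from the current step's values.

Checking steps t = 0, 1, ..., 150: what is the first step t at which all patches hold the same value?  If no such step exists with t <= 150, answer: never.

Answer: never
Key observation: The state at step 9 reappears at step 11 — the system is in a cycle of period 2 from step 9 on.  No step 0..11 is synchronized, and the cycle repeats forever, so no step up to 150 (or ever) has all patches equal.

Derivation:
t=0: [64, 405, 42, 24, 271, 246, 173, 286, 239, 450, 270, 446, 64, 11, 68, 435]  (not all equal)
t=1: [309, 248, 253, 246, 318, 271, 188, 274, 279, 231, 280, 235, 300, 223, 304, 236]  (not all equal)
t=2: [300, 307, 302, 307, 301, 296, 219, 296, 305, 280, 290, 290, 296, 266, 297, 287]  (not all equal)
t=3: [303, 303, 295, 302, 303, 299, 263, 299, 304, 315, 303, 309, 308, 319, 309, 310]  (not all equal)
t=4: [301, 301, 308, 303, 302, 305, 320, 306, 299, 296, 303, 299, 298, 293, 298, 298]  (not all equal)
t=5: [303, 303, 299, 301, 302, 300, 294, 300, 305, 305, 301, 304, 305, 307, 304, 304]  (not all equal)
t=6: [302, 302, 304, 303, 302, 303, 306, 303, 301, 301, 302, 301, 300, 299, 301, 301]  (not all equal)
t=7: [303, 302, 301, 302, 302, 302, 300, 302, 303, 303, 302, 302, 303, 304, 303, 303]  (not all equal)
t=8: [302, 302, 303, 302, 302, 303, 303, 303, 302, 302, 302, 302, 301, 301, 302, 302]  (not all equal)
t=9: [303, 302, 302, 302, 302, 302, 302, 302, 303, 302, 302, 302, 303, 303, 302, 303]  (not all equal)
t=10: [302, 302, 303, 302, 302, 303, 303, 303, 302, 302, 303, 302, 302, 302, 302, 302]  (not all equal)
t=11: [303, 302, 302, 302, 302, 302, 302, 302, 303, 302, 302, 302, 303, 303, 302, 303]  (not all equal)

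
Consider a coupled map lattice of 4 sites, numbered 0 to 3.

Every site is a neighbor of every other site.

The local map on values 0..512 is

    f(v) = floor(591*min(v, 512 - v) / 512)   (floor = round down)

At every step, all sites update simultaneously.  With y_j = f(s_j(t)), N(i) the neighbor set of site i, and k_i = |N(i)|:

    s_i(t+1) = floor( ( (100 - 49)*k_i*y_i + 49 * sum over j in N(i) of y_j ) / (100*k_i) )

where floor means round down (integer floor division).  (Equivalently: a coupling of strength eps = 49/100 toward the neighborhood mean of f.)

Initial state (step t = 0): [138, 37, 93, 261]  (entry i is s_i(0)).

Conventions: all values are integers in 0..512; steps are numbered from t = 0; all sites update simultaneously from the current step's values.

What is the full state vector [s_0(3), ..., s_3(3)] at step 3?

Simulating step by step:
t=0: [138, 37, 93, 261]
t=1: [152, 112, 134, 197]
t=2: [172, 156, 165, 190]
t=3: [197, 190, 194, 204]

Answer: [197, 190, 194, 204]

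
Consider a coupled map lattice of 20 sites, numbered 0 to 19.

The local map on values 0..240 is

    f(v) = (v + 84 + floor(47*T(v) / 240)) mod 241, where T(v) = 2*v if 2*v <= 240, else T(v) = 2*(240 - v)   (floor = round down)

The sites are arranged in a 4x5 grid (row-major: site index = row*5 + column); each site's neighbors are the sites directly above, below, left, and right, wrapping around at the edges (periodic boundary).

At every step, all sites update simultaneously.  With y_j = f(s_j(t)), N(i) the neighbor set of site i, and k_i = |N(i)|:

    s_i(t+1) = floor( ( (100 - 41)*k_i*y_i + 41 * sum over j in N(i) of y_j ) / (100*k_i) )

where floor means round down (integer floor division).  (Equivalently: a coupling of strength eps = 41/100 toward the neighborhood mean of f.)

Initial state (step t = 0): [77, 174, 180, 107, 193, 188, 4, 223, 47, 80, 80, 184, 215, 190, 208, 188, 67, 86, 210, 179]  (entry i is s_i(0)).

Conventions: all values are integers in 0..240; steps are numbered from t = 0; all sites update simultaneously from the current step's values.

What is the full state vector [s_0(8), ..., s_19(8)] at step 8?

Simulating step by step:
t=0: [77, 174, 180, 107, 193, 188, 4, 223, 47, 80, 80, 184, 215, 190, 208, 188, 67, 86, 210, 179]
t=1: [132, 76, 83, 168, 99, 98, 74, 78, 144, 147, 136, 82, 77, 65, 87, 92, 139, 156, 92, 50]
t=2: [96, 154, 163, 90, 154, 155, 191, 174, 58, 84, 96, 159, 173, 167, 159, 146, 76, 82, 165, 177]
t=3: [139, 68, 70, 150, 86, 88, 45, 55, 146, 144, 140, 70, 56, 50, 70, 83, 140, 147, 71, 38]
t=4: [92, 142, 146, 77, 141, 143, 160, 146, 52, 77, 91, 142, 148, 146, 141, 138, 72, 71, 142, 158]
t=5: [134, 60, 57, 135, 77, 79, 29, 39, 136, 135, 132, 60, 42, 38, 60, 77, 133, 133, 57, 28]
t=6: [86, 131, 131, 66, 130, 132, 141, 127, 43, 69, 83, 129, 130, 130, 128, 130, 65, 59, 126, 144]
t=7: [126, 51, 47, 122, 69, 71, 19, 28, 123, 125, 123, 50, 31, 28, 51, 70, 124, 120, 46, 20]
t=8: [79, 119, 118, 56, 121, 122, 127, 112, 33, 61, 75, 116, 116, 117, 117, 121, 58, 50, 113, 133]

Answer: [79, 119, 118, 56, 121, 122, 127, 112, 33, 61, 75, 116, 116, 117, 117, 121, 58, 50, 113, 133]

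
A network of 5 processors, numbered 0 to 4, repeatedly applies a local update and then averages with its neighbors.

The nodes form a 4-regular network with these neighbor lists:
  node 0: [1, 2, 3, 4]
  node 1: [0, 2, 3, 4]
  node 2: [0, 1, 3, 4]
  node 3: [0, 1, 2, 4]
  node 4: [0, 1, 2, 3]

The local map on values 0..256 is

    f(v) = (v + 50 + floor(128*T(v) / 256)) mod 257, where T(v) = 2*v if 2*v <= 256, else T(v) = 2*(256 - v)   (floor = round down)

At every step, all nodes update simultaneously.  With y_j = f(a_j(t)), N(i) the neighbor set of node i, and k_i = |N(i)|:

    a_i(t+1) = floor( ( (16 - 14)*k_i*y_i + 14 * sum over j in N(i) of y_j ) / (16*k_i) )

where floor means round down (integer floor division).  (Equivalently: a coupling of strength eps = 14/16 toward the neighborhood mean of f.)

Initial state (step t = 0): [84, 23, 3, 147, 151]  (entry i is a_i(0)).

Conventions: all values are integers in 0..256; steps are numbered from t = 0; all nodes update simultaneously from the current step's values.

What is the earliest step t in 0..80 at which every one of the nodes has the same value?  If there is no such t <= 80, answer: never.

Answer: 3
Key observation: Synchronization is absorbing here: once all nodes are equal they stay equal, and step 3 is the first all-equal step.

Derivation:
t=0: [84, 23, 3, 147, 151]  (not all equal)
t=1: [81, 93, 97, 97, 97]  (not all equal)
t=2: [238, 236, 235, 235, 235]  (not all equal)
t=3: [49, 49, 49, 49, 49]  (all equal)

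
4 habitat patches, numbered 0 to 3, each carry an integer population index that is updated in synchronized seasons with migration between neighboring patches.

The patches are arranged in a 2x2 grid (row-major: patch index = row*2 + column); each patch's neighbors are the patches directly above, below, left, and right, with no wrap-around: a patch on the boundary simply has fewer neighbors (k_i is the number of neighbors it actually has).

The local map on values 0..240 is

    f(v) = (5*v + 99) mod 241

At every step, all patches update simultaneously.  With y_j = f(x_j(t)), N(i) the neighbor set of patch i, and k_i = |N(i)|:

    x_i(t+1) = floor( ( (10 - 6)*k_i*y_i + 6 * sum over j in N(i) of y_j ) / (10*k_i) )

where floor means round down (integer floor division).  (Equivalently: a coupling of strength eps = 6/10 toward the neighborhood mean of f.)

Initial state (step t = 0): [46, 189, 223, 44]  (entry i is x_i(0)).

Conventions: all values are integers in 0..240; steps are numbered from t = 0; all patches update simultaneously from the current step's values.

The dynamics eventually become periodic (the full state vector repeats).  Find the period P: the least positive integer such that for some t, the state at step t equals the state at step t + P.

Simulating step by step:
t=0: [46, 189, 223, 44]
t=1: [61, 81, 53, 57]
t=2: [108, 100, 141, 100]
t=3: [122, 129, 114, 106]
t=4: [153, 120, 187, 121]
t=5: [142, 195, 136, 174]
t=6: [84, 71, 49, 51]
t=7: [109, 130, 86, 140]
t=8: [86, 81, 90, 52]
t=9: [45, 58, 76, 73]
t=10: [149, 151, 187, 205]
t=11: [108, 136, 112, 124]
t=12: [132, 140, 189, 164]
t=13: [61, 100, 101, 125]
t=14: [136, 96, 98, 72]
t=15: [83, 121, 125, 148]
t=16: [79, 133, 44, 113]
t=17: [40, 74, 89, 108]
t=18: [110, 155, 89, 149]
t=19: [130, 146, 111, 112]
t=20: [93, 103, 129, 154]
t=21: [78, 121, 76, 104]
t=22: [140, 132, 138, 192]
t=23: [61, 65, 77, 68]
t=24: [120, 181, 109, 134]
t=25: [147, 94, 143, 79]
t=26: [97, 71, 73, 58]
t=27: [171, 160, 164, 190]
t=28: [204, 165, 173, 145]
t=29: [122, 157, 76, 100]
t=30: [210, 167, 198, 166]
t=31: [174, 201, 167, 183]
t=32: [107, 72, 100, 125]
t=33: [161, 133, 92, 100]
t=34: [107, 105, 120, 82]
t=35: [168, 110, 140, 118]
t=36: [159, 193, 157, 155]
t=37: [146, 136, 161, 138]
t=38: [113, 74, 124, 97]
t=39: [212, 176, 180, 180]
t=40: [93, 75, 83, 29]
t=41: [112, 118, 38, 80]
t=42: [147, 141, 77, 83]
t=43: [69, 75, 43, 37]
t=44: [173, 167, 103, 109]
t=45: [102, 133, 101, 167]
t=46: [99, 117, 150, 133]
t=47: [143, 126, 96, 114]
t=48: [67, 85, 122, 105]
t=49: [157, 117, 191, 137]
t=50: [152, 147, 102, 112]
t=51: [125, 138, 144, 142]
t=52: [49, 52, 64, 83]
t=53: [130, 87, 111, 101]
t=54: [77, 65, 113, 116]
t=55: [110, 132, 132, 188]
t=56: [88, 87, 87, 51]
t=57: [54, 71, 71, 76]
t=58: [179, 195, 195, 223]
t=59: [78, 55, 55, 69]
t=60: [82, 116, 116, 161]
t=61: [129, 141, 141, 190]
t=62: [57, 64, 64, 82]
t=63: [164, 122, 122, 117]
t=64: [214, 210, 210, 217]
t=65: [193, 201, 201, 199]
t=66: [124, 125, 125, 136]
t=67: [95, 88, 88, 23]
t=68: [71, 114, 114, 119]
t=69: [197, 202, 202, 197]
t=70: [135, 130, 130, 135]
t=71: [36, 41, 41, 36]
t=72: [53, 48, 48, 53]
t=73: [108, 113, 113, 108]
t=74: [172, 167, 167, 172]
t=75: [221, 226, 226, 221]
t=76: [110, 153, 153, 110]
t=77: [151, 156, 156, 151]
t=78: [146, 141, 141, 146]
t=79: [91, 96, 96, 91]
t=80: [87, 82, 82, 87]
t=81: [37, 42, 42, 37]
t=82: [58, 53, 53, 58]
t=83: [133, 138, 138, 133]
t=84: [56, 51, 51, 56]
t=85: [123, 128, 128, 123]
t=86: [102, 145, 145, 102]
t=87: [111, 116, 116, 111]
t=88: [187, 182, 182, 187]
t=89: [55, 60, 60, 55]
t=90: [148, 143, 143, 148]
t=91: [101, 106, 106, 101]
t=92: [137, 132, 132, 137]
t=93: [46, 51, 51, 46]
t=94: [103, 98, 98, 103]
t=95: [117, 122, 122, 117]
t=96: [217, 212, 212, 217]
t=97: [205, 210, 210, 205]
t=98: [175, 170, 170, 175]
t=99: [139, 96, 96, 139]
t=100: [86, 81, 81, 86]
t=101: [32, 37, 37, 32]
t=102: [33, 28, 28, 33]
t=103: [152, 109, 109, 152]
t=104: [151, 146, 146, 151]
t=105: [116, 121, 121, 116]
t=106: [212, 207, 207, 212]
t=107: [180, 185, 185, 180]
t=108: [50, 45, 45, 50]
t=109: [93, 98, 98, 93]
t=110: [97, 92, 92, 97]
t=111: [87, 92, 92, 87]
t=112: [67, 62, 62, 67]
t=113: [178, 183, 183, 178]
t=114: [40, 35, 35, 40]
t=115: [43, 48, 48, 43]
t=116: [88, 83, 83, 88]
t=117: [42, 47, 47, 42]
t=118: [83, 78, 78, 83]
t=119: [17, 22, 22, 17]
t=120: [199, 194, 194, 199]
t=121: [115, 120, 120, 115]
t=122: [207, 202, 202, 207]
t=123: [155, 160, 160, 155]
t=124: [166, 161, 161, 166]
t=125: [191, 196, 196, 191]
t=126: [105, 100, 100, 105]
t=127: [127, 132, 132, 127]
t=128: [26, 21, 21, 26]
t=129: [214, 219, 219, 214]
t=130: [220, 215, 215, 220]
t=131: [220, 225, 225, 220]
t=132: [105, 148, 148, 105]
t=133: [126, 131, 131, 126]
t=134: [21, 16, 16, 21]
t=135: [189, 194, 194, 189]
t=136: [95, 90, 90, 95]
t=137: [77, 82, 82, 77]
t=138: [17, 12, 12, 17]
t=139: [169, 174, 174, 169]
t=140: [91, 134, 134, 91]
t=141: [56, 61, 61, 56]
t=142: [153, 148, 148, 153]
t=143: [126, 131, 131, 126]

Answer: 10
Key observation: The state at step 133, [126, 131, 131, 126], reappears at step 143 — and no state repeats earlier — so the cycle the system enters has period 10.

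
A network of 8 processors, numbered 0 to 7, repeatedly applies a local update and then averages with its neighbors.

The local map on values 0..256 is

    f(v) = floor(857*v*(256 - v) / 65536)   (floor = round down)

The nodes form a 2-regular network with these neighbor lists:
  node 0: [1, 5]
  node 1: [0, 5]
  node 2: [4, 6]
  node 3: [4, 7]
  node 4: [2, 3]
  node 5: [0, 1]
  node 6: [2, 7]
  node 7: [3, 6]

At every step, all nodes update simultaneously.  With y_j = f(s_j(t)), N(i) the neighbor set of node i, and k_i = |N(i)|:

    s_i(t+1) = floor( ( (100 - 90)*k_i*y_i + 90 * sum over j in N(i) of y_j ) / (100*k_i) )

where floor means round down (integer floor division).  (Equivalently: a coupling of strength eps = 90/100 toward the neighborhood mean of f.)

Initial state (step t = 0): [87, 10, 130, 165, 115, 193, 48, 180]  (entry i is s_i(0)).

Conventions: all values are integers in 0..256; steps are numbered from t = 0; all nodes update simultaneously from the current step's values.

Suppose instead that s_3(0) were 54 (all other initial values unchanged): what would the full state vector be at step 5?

Simulating step by step:
t=0: [87, 10, 130, 54, 115, 193, 48, 180]
t=1: [105, 161, 175, 189, 181, 116, 189, 140]
t=2: [206, 208, 172, 191, 175, 204, 195, 169]
t=3: [134, 135, 171, 185, 176, 132, 186, 161]
t=4: [213, 213, 178, 189, 180, 213, 192, 173]
t=5: [119, 119, 170, 180, 173, 119, 181, 164]

Answer: [119, 119, 170, 180, 173, 119, 181, 164]
Key observation: This trace re-runs the system from the modified initial state.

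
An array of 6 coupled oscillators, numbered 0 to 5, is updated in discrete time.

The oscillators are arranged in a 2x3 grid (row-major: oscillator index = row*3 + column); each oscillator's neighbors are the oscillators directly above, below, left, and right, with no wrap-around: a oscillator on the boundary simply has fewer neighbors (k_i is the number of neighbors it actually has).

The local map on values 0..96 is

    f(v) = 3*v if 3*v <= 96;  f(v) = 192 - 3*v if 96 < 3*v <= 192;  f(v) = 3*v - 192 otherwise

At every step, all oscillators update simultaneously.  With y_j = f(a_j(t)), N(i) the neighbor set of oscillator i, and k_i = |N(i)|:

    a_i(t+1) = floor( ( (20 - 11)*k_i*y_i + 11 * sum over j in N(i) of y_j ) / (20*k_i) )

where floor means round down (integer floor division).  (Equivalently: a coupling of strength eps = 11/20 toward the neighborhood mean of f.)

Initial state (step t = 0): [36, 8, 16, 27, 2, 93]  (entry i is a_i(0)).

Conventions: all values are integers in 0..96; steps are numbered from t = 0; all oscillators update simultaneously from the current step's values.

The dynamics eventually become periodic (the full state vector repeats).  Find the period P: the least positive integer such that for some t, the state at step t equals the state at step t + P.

Answer: 2
Key observation: The state at step 31, [29, 18, 29, 29, 18, 29], reappears at step 33 — and no state repeats earlier — so the cycle the system enters has period 2.

Derivation:
t=0: [36, 8, 16, 27, 2, 93]
t=1: [66, 36, 52, 61, 37, 54]
t=2: [28, 60, 47, 27, 59, 45]
t=3: [63, 32, 41, 63, 34, 43]
t=4: [28, 72, 74, 26, 70, 72]
t=5: [65, 35, 26, 63, 31, 24]
t=6: [26, 71, 78, 27, 71, 79]
t=7: [63, 35, 37, 63, 36, 37]
t=8: [26, 69, 82, 25, 69, 81]
t=9: [59, 33, 42, 59, 32, 41]
t=10: [36, 74, 74, 37, 75, 75]
t=11: [68, 40, 30, 68, 41, 32]
t=12: [28, 63, 86, 27, 64, 86]
t=13: [60, 28, 48, 59, 27, 47]
t=14: [32, 63, 58, 32, 63, 58]
t=15: [70, 22, 13, 70, 22, 13]
t=16: [31, 52, 46, 31, 52, 46]
t=17: [77, 49, 49, 77, 49, 49]
t=18: [40, 43, 45, 40, 43, 45]
t=19: [69, 63, 58, 69, 63, 58]
t=20: [11, 7, 13, 11, 7, 13]
t=21: [29, 26, 34, 29, 26, 34]
t=22: [84, 81, 86, 84, 81, 86]
t=23: [57, 55, 61, 57, 55, 61]
t=24: [22, 22, 13, 22, 22, 13]
t=25: [66, 61, 46, 66, 61, 46]
t=26: [6, 16, 41, 6, 16, 41]
t=27: [26, 46, 63, 26, 46, 63]
t=28: [71, 49, 17, 71, 49, 17]
t=29: [27, 41, 49, 27, 41, 49]
t=30: [77, 66, 51, 77, 66, 51]
t=31: [29, 18, 29, 29, 18, 29]
t=32: [77, 66, 77, 77, 66, 77]
t=33: [29, 18, 29, 29, 18, 29]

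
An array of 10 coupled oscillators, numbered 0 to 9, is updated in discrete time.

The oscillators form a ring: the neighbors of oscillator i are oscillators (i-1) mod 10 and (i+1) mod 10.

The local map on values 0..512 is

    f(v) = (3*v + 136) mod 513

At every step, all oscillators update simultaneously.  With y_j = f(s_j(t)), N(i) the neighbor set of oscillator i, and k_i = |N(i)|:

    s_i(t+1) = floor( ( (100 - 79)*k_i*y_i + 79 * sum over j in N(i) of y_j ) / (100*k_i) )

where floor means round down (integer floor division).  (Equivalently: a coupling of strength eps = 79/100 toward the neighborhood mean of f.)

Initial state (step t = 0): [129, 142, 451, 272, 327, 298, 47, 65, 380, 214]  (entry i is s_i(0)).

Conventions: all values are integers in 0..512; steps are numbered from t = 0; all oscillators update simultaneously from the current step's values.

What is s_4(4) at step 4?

Answer: s_4(4) = 99

Derivation:
t=0: [129, 142, 451, 272, 327, 298, 47, 65, 380, 214]
t=1: [126, 197, 289, 311, 194, 146, 190, 277, 287, 158]
t=2: [123, 238, 204, 283, 84, 170, 243, 362, 319, 211]
t=3: [340, 363, 368, 345, 320, 320, 203, 206, 192, 279]
t=4: [287, 177, 180, 142, 99, 133, 171, 220, 318, 226]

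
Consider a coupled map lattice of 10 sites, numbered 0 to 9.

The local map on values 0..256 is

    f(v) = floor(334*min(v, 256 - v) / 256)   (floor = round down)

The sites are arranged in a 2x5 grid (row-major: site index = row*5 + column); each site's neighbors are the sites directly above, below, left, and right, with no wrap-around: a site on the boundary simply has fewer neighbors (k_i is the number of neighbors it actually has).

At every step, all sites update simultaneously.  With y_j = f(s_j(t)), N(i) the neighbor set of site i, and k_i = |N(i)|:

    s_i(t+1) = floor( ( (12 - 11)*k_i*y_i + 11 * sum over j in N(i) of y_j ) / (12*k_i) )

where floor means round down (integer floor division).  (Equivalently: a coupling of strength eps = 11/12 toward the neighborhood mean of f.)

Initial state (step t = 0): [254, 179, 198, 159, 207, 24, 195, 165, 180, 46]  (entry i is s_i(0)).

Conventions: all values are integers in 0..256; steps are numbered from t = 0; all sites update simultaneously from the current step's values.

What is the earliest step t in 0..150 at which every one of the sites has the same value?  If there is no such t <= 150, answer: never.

Simulating step by step:
t=0: [254, 179, 198, 159, 207, 24, 195, 165, 180, 46]  (not all equal)
t=1: [60, 56, 111, 82, 90, 39, 82, 87, 101, 79]  (not all equal)
t=2: [62, 106, 101, 128, 105, 88, 80, 125, 109, 122]  (not all equal)
t=3: [122, 107, 153, 138, 160, 93, 135, 128, 161, 140]  (not all equal)
t=4: [132, 149, 151, 129, 149, 154, 143, 140, 154, 126]  (not all equal)
t=5: [138, 147, 150, 138, 162, 152, 141, 139, 157, 138]  (not all equal)
t=6: [139, 146, 148, 131, 150, 150, 143, 140, 150, 127]  (not all equal)
t=7: [141, 146, 151, 140, 161, 148, 144, 142, 157, 140]  (not all equal)
t=8: [142, 143, 146, 131, 148, 147, 143, 137, 148, 128]  (not all equal)
t=9: [144, 146, 154, 142, 162, 147, 147, 144, 159, 142]  (not all equal)
t=10: [142, 140, 144, 128, 145, 143, 143, 134, 145, 126]  (not all equal)
t=11: [148, 147, 157, 146, 163, 147, 151, 146, 161, 145]  (not all equal)
t=12: [141, 135, 141, 125, 141, 138, 141, 130, 141, 123]  (not all equal)
t=13: [154, 150, 160, 151, 160, 150, 157, 151, 161, 150]  (not all equal)
t=14: [137, 129, 135, 125, 136, 131, 136, 126, 135, 125]  (not all equal)
t=15: [163, 156, 163, 157, 162, 156, 163, 157, 162, 157]  (not all equal)
t=16: [129, 121, 128, 122, 128, 121, 128, 121, 128, 122]  (not all equal)
t=17: [157, 165, 158, 166, 159, 165, 157, 166, 159, 166]  (not all equal)
t=18: [118, 127, 118, 125, 117, 128, 118, 126, 117, 125]  (not all equal)
t=19: [164, 154, 163, 153, 162, 154, 164, 153, 162, 152]  (not all equal)
t=20: [131, 121, 132, 122, 133, 121, 132, 122, 133, 123]  (not all equal)
t=21: [157, 161, 158, 160, 159, 161, 157, 160, 159, 160]  (not all equal)
t=22: [123, 127, 124, 126, 125, 128, 124, 127, 125, 125]  (not all equal)
t=23: [165, 161, 164, 162, 163, 161, 165, 161, 163, 163]  (not all equal)
t=24: [122, 119, 122, 120, 121, 118, 122, 119, 121, 121]  (not all equal)
t=25: [154, 158, 155, 157, 156, 158, 154, 158, 156, 157]  (not all equal)
t=26: [127, 131, 127, 130, 129, 132, 127, 130, 128, 129]  (not all equal)
t=27: [162, 164, 163, 165, 164, 164, 162, 165, 164, 165]  (not all equal)
t=28: [120, 121, 118, 120, 118, 121, 119, 120, 118, 119]  (not all equal)
t=29: [156, 154, 156, 153, 155, 155, 156, 153, 155, 153]  (not all equal)
t=30: [131, 130, 133, 130, 133, 130, 132, 130, 133, 131]  (not all equal)
t=31: [163, 161, 163, 160, 163, 162, 163, 160, 163, 160]  (not all equal)
t=32: [122, 121, 124, 121, 124, 121, 123, 121, 124, 121]  (not all equal)
t=33: [157, 159, 157, 160, 157, 159, 157, 160, 157, 160]  (not all equal)
t=34: [126, 128, 125, 128, 125, 128, 125, 128, 125, 128]  (not all equal)
t=35: [166, 163, 166, 163, 166, 163, 166, 163, 166, 163]  (not all equal)
t=36: [120, 117, 120, 117, 120, 117, 120, 117, 120, 117]  (not all equal)
t=37: [152, 155, 152, 155, 152, 155, 152, 155, 152, 155]  (not all equal)
t=38: [131, 134, 131, 134, 131, 134, 131, 134, 131, 134]  (not all equal)
t=39: [159, 162, 159, 162, 159, 162, 159, 162, 159, 162]  (not all equal)
t=40: [122, 125, 122, 125, 122, 125, 122, 125, 122, 125]  (not all equal)
t=41: [162, 159, 162, 159, 162, 159, 162, 159, 162, 159]  (not all equal)
t=42: [125, 122, 125, 122, 125, 122, 125, 122, 125, 122]  (not all equal)
t=43: [159, 162, 159, 162, 159, 162, 159, 162, 159, 162]  (not all equal)

Answer: never
Key observation: The state at step 39 reappears at step 43 — the system is in a cycle of period 4 from step 39 on.  No step 0..43 is synchronized, and the cycle repeats forever, so no step up to 150 (or ever) has all sites equal.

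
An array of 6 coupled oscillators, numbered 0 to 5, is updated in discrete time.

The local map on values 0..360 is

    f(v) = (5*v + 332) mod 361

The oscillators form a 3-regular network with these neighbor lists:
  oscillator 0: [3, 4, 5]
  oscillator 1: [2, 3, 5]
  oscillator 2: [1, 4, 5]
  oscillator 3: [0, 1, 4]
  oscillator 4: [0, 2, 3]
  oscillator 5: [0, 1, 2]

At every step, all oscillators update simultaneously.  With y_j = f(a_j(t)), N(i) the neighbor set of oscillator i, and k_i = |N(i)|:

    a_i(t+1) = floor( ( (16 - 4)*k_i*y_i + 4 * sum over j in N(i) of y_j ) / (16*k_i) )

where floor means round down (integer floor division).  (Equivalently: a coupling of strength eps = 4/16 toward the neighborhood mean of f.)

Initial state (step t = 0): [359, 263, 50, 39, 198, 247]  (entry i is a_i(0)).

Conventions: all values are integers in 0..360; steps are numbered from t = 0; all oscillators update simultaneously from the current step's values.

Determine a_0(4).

Answer: a_0(4) = 143

Derivation:
t=0: [359, 263, 50, 39, 198, 247]
t=1: [285, 194, 212, 188, 238, 154]
t=2: [258, 207, 258, 192, 126, 84]
t=3: [173, 247, 179, 215, 227, 75]
t=4: [143, 160, 149, 264, 65, 291]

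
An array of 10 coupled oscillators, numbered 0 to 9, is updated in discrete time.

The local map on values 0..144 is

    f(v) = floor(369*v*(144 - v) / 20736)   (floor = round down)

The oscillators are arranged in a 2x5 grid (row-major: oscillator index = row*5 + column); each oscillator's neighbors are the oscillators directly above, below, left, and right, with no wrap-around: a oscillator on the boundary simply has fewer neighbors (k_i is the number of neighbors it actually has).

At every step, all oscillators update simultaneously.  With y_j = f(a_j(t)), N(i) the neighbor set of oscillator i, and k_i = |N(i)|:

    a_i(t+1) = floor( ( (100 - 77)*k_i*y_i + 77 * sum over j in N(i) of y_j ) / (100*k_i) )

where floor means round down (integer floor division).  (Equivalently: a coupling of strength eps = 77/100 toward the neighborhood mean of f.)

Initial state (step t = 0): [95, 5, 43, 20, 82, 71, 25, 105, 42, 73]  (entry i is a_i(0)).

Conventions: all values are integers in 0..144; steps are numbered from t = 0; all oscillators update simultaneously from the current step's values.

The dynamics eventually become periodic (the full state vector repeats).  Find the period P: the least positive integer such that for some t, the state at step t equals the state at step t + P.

Simulating step by step:
t=0: [95, 5, 43, 20, 82, 71, 25, 105, 42, 73]
t=1: [58, 56, 50, 72, 73, 72, 57, 69, 70, 85]
t=2: [89, 86, 88, 89, 90, 88, 89, 88, 91, 91]
t=3: [87, 87, 87, 86, 86, 87, 87, 86, 86, 85]
t=4: [88, 88, 88, 88, 88, 88, 88, 88, 88, 88]
t=5: [87, 87, 87, 87, 87, 87, 87, 87, 87, 87]
t=6: [88, 88, 88, 88, 88, 88, 88, 88, 88, 88]

Answer: 2
Key observation: The state at step 4, [88, 88, 88, 88, 88, 88, 88, 88, 88, 88], reappears at step 6 — and no state repeats earlier — so the cycle the system enters has period 2.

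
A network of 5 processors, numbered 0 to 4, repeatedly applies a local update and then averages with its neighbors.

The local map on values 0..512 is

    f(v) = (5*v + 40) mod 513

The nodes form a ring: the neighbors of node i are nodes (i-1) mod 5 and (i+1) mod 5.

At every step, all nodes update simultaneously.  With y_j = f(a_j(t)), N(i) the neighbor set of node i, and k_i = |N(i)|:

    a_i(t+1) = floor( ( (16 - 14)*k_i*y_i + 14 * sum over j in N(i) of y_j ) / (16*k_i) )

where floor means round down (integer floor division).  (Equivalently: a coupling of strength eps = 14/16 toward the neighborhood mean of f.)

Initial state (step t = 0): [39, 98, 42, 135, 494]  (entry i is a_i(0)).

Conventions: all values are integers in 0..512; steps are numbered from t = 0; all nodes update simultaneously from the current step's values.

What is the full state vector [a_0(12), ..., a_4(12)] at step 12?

Simulating step by step:
t=0: [39, 98, 42, 135, 494]
t=1: [237, 214, 127, 335, 248]
t=2: [172, 168, 134, 204, 195]
t=3: [428, 301, 200, 310, 246]
t=4: [125, 62, 26, 119, 108]
t=5: [201, 184, 227, 118, 128]
t=6: [271, 129, 265, 152, 80]
t=7: [313, 331, 243, 376, 342]
t=8: [168, 148, 263, 240, 221]
t=9: [214, 337, 251, 222, 269]
t=10: [248, 177, 169, 290, 135]
t=11: [300, 325, 429, 309, 339]
t=12: [141, 74, 91, 149, 45]

Answer: [141, 74, 91, 149, 45]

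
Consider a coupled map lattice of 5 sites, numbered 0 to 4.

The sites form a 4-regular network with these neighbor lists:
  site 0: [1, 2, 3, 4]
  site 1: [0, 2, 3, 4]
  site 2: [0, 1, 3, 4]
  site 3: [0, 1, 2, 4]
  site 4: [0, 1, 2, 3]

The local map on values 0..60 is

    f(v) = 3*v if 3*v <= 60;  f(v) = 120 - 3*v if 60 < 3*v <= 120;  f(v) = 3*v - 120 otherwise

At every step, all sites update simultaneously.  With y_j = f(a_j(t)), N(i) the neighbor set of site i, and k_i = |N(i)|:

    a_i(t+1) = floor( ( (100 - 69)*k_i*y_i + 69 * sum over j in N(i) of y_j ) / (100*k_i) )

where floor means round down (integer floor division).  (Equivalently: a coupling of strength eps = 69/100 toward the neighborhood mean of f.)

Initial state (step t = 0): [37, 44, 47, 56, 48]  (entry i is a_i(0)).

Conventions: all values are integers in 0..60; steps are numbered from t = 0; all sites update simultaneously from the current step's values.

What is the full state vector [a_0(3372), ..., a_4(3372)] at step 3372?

Simulating step by step:
t=0: [37, 44, 47, 56, 48]
t=1: [20, 21, 22, 26, 22]
t=2: [54, 53, 53, 51, 53]
t=3: [38, 38, 38, 37, 38]
t=4: [6, 6, 6, 6, 6]
t=5: [18, 18, 18, 18, 18]
t=6: [54, 54, 54, 54, 54]
t=7: [42, 42, 42, 42, 42]
t=8: [6, 6, 6, 6, 6]

Answer: [6, 6, 6, 6, 6]
Key observation: The state at step 4, [6, 6, 6, 6, 6], reappears at step 8: the system is in a cycle of period 4 from step 4 on.  Therefore the state at step 3372 equals the state at step 4 + ((3372 - 4) mod 4) = 4, which is [6, 6, 6, 6, 6].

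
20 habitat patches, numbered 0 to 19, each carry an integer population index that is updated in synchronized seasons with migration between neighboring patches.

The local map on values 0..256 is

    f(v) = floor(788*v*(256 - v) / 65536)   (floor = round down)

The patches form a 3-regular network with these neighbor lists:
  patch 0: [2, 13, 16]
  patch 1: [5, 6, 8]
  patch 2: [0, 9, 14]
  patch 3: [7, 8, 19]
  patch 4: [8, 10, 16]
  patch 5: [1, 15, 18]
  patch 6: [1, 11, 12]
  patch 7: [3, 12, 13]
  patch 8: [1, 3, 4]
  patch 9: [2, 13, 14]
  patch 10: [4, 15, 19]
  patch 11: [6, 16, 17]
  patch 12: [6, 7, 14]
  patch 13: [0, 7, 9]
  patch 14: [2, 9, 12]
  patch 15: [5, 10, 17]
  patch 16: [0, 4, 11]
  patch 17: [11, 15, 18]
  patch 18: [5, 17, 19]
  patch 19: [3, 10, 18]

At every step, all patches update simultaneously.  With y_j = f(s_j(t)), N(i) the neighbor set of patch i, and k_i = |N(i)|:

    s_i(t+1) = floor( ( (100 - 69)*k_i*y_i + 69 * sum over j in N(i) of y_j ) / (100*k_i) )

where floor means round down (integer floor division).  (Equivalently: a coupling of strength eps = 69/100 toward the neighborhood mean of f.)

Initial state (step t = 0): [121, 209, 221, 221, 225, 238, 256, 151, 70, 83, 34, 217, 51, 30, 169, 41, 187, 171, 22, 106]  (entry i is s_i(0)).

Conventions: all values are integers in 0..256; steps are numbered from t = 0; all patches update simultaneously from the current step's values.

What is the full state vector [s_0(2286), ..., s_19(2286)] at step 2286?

Answer: [192, 191, 192, 191, 191, 191, 191, 191, 191, 192, 191, 191, 191, 191, 191, 191, 191, 191, 191, 191]
Key observation: The state at step 10, [192, 191, 192, 191, 191, 191, 191, 191, 191, 192, 191, 191, 191, 191, 191, 191, 191, 191, 191, 191], reappears at step 12: the system is in a cycle of period 2 from step 10 on.  Therefore the state at step 2286 equals the state at step 10 + ((2286 - 10) mod 2) = 10, which is [192, 191, 192, 191, 191, 191, 191, 191, 191, 192, 191, 191, 191, 191, 191, 191, 191, 191, 191, 191].

Derivation:
t=0: [121, 209, 221, 221, 225, 238, 256, 151, 70, 83, 34, 217, 51, 30, 169, 41, 187, 171, 22, 106]
t=1: [136, 84, 153, 152, 117, 81, 79, 127, 115, 133, 115, 106, 122, 153, 144, 105, 135, 115, 114, 115]
t=2: [192, 175, 193, 193, 194, 180, 180, 193, 188, 192, 193, 187, 188, 193, 193, 187, 194, 192, 188, 193]
t=3: [145, 163, 146, 147, 146, 160, 160, 147, 153, 146, 147, 152, 152, 146, 147, 153, 147, 152, 152, 147]
t=4: [192, 184, 192, 191, 191, 186, 186, 191, 189, 192, 191, 189, 189, 192, 192, 188, 192, 189, 189, 191]
t=5: [147, 156, 147, 149, 149, 155, 154, 149, 152, 147, 149, 151, 151, 147, 148, 152, 148, 152, 152, 149]
t=6: [192, 188, 192, 190, 191, 188, 188, 191, 189, 192, 190, 190, 190, 191, 191, 189, 191, 190, 189, 190]
t=7: [147, 152, 147, 150, 149, 152, 151, 149, 151, 147, 150, 150, 150, 148, 148, 151, 148, 150, 151, 150]
t=8: [192, 190, 192, 190, 191, 190, 190, 191, 190, 192, 190, 191, 191, 191, 191, 190, 191, 190, 190, 190]
t=9: [147, 150, 147, 149, 149, 150, 149, 149, 149, 147, 149, 149, 149, 148, 148, 150, 148, 149, 150, 150]
t=10: [192, 191, 192, 191, 191, 191, 191, 191, 191, 192, 191, 191, 191, 191, 191, 191, 191, 191, 191, 191]
t=11: [147, 149, 147, 149, 149, 149, 149, 149, 149, 147, 149, 149, 149, 148, 148, 149, 148, 149, 149, 149]
t=12: [192, 191, 192, 191, 191, 191, 191, 191, 191, 192, 191, 191, 191, 191, 191, 191, 191, 191, 191, 191]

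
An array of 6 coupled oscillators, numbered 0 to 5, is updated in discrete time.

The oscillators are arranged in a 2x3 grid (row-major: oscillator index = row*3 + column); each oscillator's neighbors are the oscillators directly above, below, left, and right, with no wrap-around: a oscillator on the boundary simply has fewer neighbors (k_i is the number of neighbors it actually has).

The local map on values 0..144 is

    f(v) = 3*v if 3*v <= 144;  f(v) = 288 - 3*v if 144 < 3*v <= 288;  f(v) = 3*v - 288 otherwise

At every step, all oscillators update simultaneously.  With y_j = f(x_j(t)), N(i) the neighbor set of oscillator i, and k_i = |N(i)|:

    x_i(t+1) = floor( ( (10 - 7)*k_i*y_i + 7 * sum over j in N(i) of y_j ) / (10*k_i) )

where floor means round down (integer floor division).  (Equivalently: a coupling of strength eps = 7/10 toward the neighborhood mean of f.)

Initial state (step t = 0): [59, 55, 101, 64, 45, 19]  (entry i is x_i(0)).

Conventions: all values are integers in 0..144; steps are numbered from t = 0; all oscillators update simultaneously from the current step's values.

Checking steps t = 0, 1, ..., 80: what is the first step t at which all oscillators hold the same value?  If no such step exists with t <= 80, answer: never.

Answer: 26
Key observation: Synchronization is absorbing here: once all oscillators are equal they stay equal, and step 26 is the first all-equal step.

Derivation:
t=0: [59, 55, 101, 64, 45, 19]  (not all equal)
t=1: [109, 97, 67, 114, 104, 69]  (not all equal)
t=2: [31, 35, 55, 38, 39, 63]  (not all equal)
t=3: [104, 109, 108, 107, 109, 113]  (not all equal)
t=4: [32, 34, 42, 31, 40, 41]  (not all equal)
t=5: [97, 110, 116, 103, 110, 123]  (not all equal)
t=6: [22, 37, 61, 22, 46, 60]  (not all equal)
t=7: [81, 105, 108, 91, 107, 117]  (not all equal)
t=8: [28, 34, 42, 31, 34, 43]  (not all equal)
t=9: [93, 103, 118, 93, 106, 118]  (not all equal)
t=10: [13, 30, 50, 16, 31, 53]  (not all equal)
t=11: [60, 90, 118, 60, 90, 119]  (not all equal)
t=12: [76, 50, 50, 76, 50, 50]  (not all equal)
t=13: [87, 119, 138, 87, 119, 138]  (not all equal)
t=14: [41, 72, 106, 41, 72, 106]  (not all equal)
t=15: [105, 74, 44, 105, 74, 44]  (not all equal)
t=16: [40, 72, 108, 40, 72, 108]  (not all equal)
t=17: [103, 74, 48, 103, 74, 48]  (not all equal)
t=18: [36, 73, 116, 36, 73, 116]  (not all equal)
t=19: [94, 76, 63, 94, 76, 63]  (not all equal)
t=20: [24, 56, 85, 24, 56, 85]  (not all equal)
t=21: [88, 88, 63, 88, 88, 63]  (not all equal)
t=22: [24, 41, 72, 24, 41, 72]  (not all equal)
t=23: [89, 99, 89, 89, 99, 89]  (not all equal)
t=24: [16, 14, 16, 16, 14, 16]  (not all equal)
t=25: [45, 44, 45, 45, 44, 45]  (not all equal)
t=26: [133, 133, 133, 133, 133, 133]  (all equal)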